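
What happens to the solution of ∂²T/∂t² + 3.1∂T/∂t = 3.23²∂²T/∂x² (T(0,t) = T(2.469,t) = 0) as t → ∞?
T → 0. Damping (γ=3.1) dissipates energy; oscillations decay exponentially.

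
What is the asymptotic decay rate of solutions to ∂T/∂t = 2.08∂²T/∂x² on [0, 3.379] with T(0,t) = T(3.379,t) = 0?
Eigenvalues: λₙ = 2.08n²π²/3.379².
First three modes:
  n=1: λ₁ = 2.08π²/3.379² ≈ 1.798
  n=2: λ₂ = 8.32π²/3.379² ≈ 7.192 (4× faster decay)
  n=3: λ₃ = 18.72π²/3.379² ≈ 16.182 (9× faster decay)
As t → ∞, higher modes decay exponentially faster. The n=1 mode dominates: T ~ c₁ sin(πx/3.379) e^{-λ₁t}.
Decay rate: λ₁ = 2.08π²/3.379² ≈ 1.798.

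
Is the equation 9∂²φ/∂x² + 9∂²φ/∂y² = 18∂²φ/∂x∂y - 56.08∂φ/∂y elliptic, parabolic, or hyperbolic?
Rewriting in standard form: 9∂²φ/∂x² - 18∂²φ/∂x∂y + 9∂²φ/∂y² + 56.08∂φ/∂y = 0. Computing B² - 4AC with A = 9, B = -18, C = 9: discriminant = 0 (zero). Answer: parabolic.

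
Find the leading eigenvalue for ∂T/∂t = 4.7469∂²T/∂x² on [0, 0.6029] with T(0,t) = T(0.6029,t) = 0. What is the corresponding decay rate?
Eigenvalues: λₙ = 4.7469n²π²/0.6029².
First three modes:
  n=1: λ₁ = 4.7469π²/0.6029² ≈ 128.89
  n=2: λ₂ = 18.9876π²/0.6029² ≈ 515.56 (4× faster decay)
  n=3: λ₃ = 42.7221π²/0.6029² ≈ 1160.01 (9× faster decay)
As t → ∞, higher modes decay exponentially faster. The n=1 mode dominates: T ~ c₁ sin(πx/0.6029) e^{-λ₁t}.
Decay rate: λ₁ = 4.7469π²/0.6029² ≈ 128.89.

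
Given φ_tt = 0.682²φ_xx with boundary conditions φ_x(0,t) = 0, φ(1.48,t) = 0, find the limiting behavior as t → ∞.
φ oscillates (no decay). Energy is conserved; the solution oscillates indefinitely as standing waves.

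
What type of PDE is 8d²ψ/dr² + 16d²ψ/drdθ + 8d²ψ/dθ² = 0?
With A = 8, B = 16, C = 8, the discriminant is 0. This is a parabolic PDE.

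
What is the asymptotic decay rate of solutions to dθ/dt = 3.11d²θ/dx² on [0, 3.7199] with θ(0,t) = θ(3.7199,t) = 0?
Eigenvalues: λₙ = 3.11n²π²/3.7199².
First three modes:
  n=1: λ₁ = 3.11π²/3.7199² ≈ 2.218
  n=2: λ₂ = 12.44π²/3.7199² ≈ 8.873 (4× faster decay)
  n=3: λ₃ = 27.99π²/3.7199² ≈ 19.964 (9× faster decay)
As t → ∞, higher modes decay exponentially faster. The n=1 mode dominates: θ ~ c₁ sin(πx/3.7199) e^{-λ₁t}.
Decay rate: λ₁ = 3.11π²/3.7199² ≈ 2.218.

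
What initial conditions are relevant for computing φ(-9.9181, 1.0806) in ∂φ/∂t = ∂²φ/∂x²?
The entire real line. The heat equation has infinite propagation speed: any initial disturbance instantly affects all points (though exponentially small far away).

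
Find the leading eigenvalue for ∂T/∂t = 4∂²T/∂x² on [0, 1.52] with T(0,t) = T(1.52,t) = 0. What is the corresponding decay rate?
Eigenvalues: λₙ = 4n²π²/1.52².
First three modes:
  n=1: λ₁ = 4π²/1.52² ≈ 17.087
  n=2: λ₂ = 16π²/1.52² ≈ 68.349 (4× faster decay)
  n=3: λ₃ = 36π²/1.52² ≈ 153.785 (9× faster decay)
As t → ∞, higher modes decay exponentially faster. The n=1 mode dominates: T ~ c₁ sin(πx/1.52) e^{-λ₁t}.
Decay rate: λ₁ = 4π²/1.52² ≈ 17.087.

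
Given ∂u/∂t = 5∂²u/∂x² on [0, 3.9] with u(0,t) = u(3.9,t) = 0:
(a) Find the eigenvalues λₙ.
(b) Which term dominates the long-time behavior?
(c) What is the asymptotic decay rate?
Eigenvalues: λₙ = 5n²π²/3.9².
First three modes:
  n=1: λ₁ = 5π²/3.9² ≈ 3.244
  n=2: λ₂ = 20π²/3.9² ≈ 12.978 (4× faster decay)
  n=3: λ₃ = 45π²/3.9² ≈ 29.2 (9× faster decay)
As t → ∞, higher modes decay exponentially faster. The n=1 mode dominates: u ~ c₁ sin(πx/3.9) e^{-λ₁t}.
Decay rate: λ₁ = 5π²/3.9² ≈ 3.244.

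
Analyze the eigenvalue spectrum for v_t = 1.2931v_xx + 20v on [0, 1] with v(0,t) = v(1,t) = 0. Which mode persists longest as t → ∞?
Eigenvalues: λₙ = 1.2931n²π²/1² - 20.
First three modes:
  n=1: λ₁ = 1.2931π² - 20 ≈ -7.238
  n=2: λ₂ = 5.1724π² - 20 ≈ 31.05
  n=3: λ₃ = 11.6379π² - 20 ≈ 94.861
Since 1.2931π² ≈ 12.762 < 20, λ₁ < 0.
The n=1 mode grows fastest (−λₙ is largest for n=1) → dominates.
Asymptotic: v ~ c₁ sin(πx/1) e^{7.238t} (exponential growth at rate −λ₁ ≈ 7.238).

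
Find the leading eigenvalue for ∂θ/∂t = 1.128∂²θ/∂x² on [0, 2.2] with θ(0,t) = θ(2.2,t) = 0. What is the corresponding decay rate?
Eigenvalues: λₙ = 1.128n²π²/2.2².
First three modes:
  n=1: λ₁ = 1.128π²/2.2² ≈ 2.3
  n=2: λ₂ = 4.512π²/2.2² ≈ 9.201 (4× faster decay)
  n=3: λ₃ = 10.152π²/2.2² ≈ 20.702 (9× faster decay)
As t → ∞, higher modes decay exponentially faster. The n=1 mode dominates: θ ~ c₁ sin(πx/2.2) e^{-λ₁t}.
Decay rate: λ₁ = 1.128π²/2.2² ≈ 2.3.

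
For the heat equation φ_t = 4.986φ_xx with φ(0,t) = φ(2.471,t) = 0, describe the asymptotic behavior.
φ → 0. Heat diffuses out through both boundaries.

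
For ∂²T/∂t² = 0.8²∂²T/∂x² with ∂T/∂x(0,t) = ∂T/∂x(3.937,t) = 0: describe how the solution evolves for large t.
T oscillates about a mean that drifts linearly in t (generically unbounded; no decay). There is no damping, so the nonconstant modes persist as standing waves (energy conserved, no decay). But with Neumann conditions at both ends the constant mode has eigenvalue 0: the spatial mean M(t) of T satisfies M'' = 0, so M(t) = M(0) + M'(0)·t. Unless the initial velocity has zero mean (∫T_t(x,0)dx = 0), the solution grows linearly in t (unbounded, though not exponentially); if it does have zero mean, the solution stays bounded and simply oscillates.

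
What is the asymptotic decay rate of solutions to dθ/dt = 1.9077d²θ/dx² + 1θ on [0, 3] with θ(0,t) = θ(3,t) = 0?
Eigenvalues: λₙ = 1.9077n²π²/3² - 1.
First three modes:
  n=1: λ₁ = 1.9077π²/3² - 1 ≈ 1.092
  n=2: λ₂ = 7.6308π²/3² - 1 ≈ 7.368
  n=3: λ₃ = 17.1693π²/3² - 1 ≈ 17.828
Since 1.9077π²/3² ≈ 2.092 > 1, all λₙ > 0.
The n=1 mode decays slowest → dominates as t → ∞.
Asymptotic: θ ~ c₁ sin(πx/3) e^{-λ₁t} with decay rate λ₁ ≈ 1.092.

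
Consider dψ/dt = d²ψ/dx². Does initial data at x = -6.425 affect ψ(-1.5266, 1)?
Yes, for any finite x. The heat equation has infinite propagation speed, so all initial data affects all points at any t > 0.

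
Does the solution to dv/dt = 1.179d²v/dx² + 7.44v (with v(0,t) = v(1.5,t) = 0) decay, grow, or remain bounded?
v grows unboundedly. Reaction dominates diffusion (r=7.44 > κπ²/L²≈5.17); solution grows exponentially.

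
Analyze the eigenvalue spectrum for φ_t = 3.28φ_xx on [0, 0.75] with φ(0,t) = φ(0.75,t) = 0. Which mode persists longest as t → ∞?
Eigenvalues: λₙ = 3.28n²π²/0.75².
First three modes:
  n=1: λ₁ = 3.28π²/0.75² ≈ 57.551
  n=2: λ₂ = 13.12π²/0.75² ≈ 230.203 (4× faster decay)
  n=3: λ₃ = 29.52π²/0.75² ≈ 517.957 (9× faster decay)
As t → ∞, higher modes decay exponentially faster. The n=1 mode dominates: φ ~ c₁ sin(πx/0.75) e^{-λ₁t}.
Decay rate: λ₁ = 3.28π²/0.75² ≈ 57.551.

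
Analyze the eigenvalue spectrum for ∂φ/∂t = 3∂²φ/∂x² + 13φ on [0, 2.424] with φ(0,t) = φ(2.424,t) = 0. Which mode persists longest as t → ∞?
Eigenvalues: λₙ = 3n²π²/2.424² - 13.
First three modes:
  n=1: λ₁ = 3π²/2.424² - 13 ≈ -7.961
  n=2: λ₂ = 12π²/2.424² - 13 ≈ 7.157
  n=3: λ₃ = 27π²/2.424² - 13 ≈ 32.352
Since 3π²/2.424² ≈ 5.039 < 13, λ₁ < 0.
The n=1 mode grows fastest (−λₙ is largest for n=1) → dominates.
Asymptotic: φ ~ c₁ sin(πx/2.424) e^{7.961t} (exponential growth at rate −λ₁ ≈ 7.961).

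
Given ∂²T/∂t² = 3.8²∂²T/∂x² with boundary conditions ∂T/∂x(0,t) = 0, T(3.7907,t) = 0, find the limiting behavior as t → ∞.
T oscillates (no decay). Energy is conserved; the solution oscillates indefinitely as standing waves.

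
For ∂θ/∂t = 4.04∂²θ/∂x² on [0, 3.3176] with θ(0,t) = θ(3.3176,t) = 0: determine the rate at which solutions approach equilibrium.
Eigenvalues: λₙ = 4.04n²π²/3.3176².
First three modes:
  n=1: λ₁ = 4.04π²/3.3176² ≈ 3.623
  n=2: λ₂ = 16.16π²/3.3176² ≈ 14.491 (4× faster decay)
  n=3: λ₃ = 36.36π²/3.3176² ≈ 32.604 (9× faster decay)
As t → ∞, higher modes decay exponentially faster. The n=1 mode dominates: θ ~ c₁ sin(πx/3.3176) e^{-λ₁t}.
Decay rate: λ₁ = 4.04π²/3.3176² ≈ 3.623.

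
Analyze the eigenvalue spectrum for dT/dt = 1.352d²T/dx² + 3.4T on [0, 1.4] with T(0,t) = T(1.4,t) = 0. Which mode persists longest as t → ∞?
Eigenvalues: λₙ = 1.352n²π²/1.4² - 3.4.
First three modes:
  n=1: λ₁ = 1.352π²/1.4² - 3.4 ≈ 3.408
  n=2: λ₂ = 5.408π²/1.4² - 3.4 ≈ 23.832
  n=3: λ₃ = 12.168π²/1.4² - 3.4 ≈ 57.872
Since 1.352π²/1.4² ≈ 6.808 > 3.4, all λₙ > 0.
The n=1 mode decays slowest → dominates as t → ∞.
Asymptotic: T ~ c₁ sin(πx/1.4) e^{-λ₁t} with decay rate λ₁ ≈ 3.408.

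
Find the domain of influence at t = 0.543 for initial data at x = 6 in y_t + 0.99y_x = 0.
At x = 6.53757. The characteristic carries data from (6, 0) to (6.53757, 0.543).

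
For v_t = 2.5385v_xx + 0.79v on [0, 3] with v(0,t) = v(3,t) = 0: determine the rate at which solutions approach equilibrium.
Eigenvalues: λₙ = 2.5385n²π²/3² - 0.79.
First three modes:
  n=1: λ₁ = 2.5385π²/3² - 0.79 ≈ 1.994
  n=2: λ₂ = 10.154π²/3² - 0.79 ≈ 10.345
  n=3: λ₃ = 22.8465π²/3² - 0.79 ≈ 24.264
Since 2.5385π²/3² ≈ 2.784 > 0.79, all λₙ > 0.
The n=1 mode decays slowest → dominates as t → ∞.
Asymptotic: v ~ c₁ sin(πx/3) e^{-λ₁t} with decay rate λ₁ ≈ 1.994.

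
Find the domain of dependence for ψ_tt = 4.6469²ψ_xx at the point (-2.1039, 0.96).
Domain of dependence: [-6.564924, 2.357124]. Signals travel at speed 4.6469, so data within |x - -2.1039| ≤ 4.6469·0.96 = 4.461024 can reach the point.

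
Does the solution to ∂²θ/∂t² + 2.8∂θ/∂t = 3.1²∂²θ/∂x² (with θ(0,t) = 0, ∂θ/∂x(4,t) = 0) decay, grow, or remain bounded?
θ → 0. Damping (γ=2.8) dissipates energy; oscillations decay exponentially.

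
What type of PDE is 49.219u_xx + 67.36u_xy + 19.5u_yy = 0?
With A = 49.219, B = 67.36, C = 19.5, the discriminant is 698.2876. This is a hyperbolic PDE.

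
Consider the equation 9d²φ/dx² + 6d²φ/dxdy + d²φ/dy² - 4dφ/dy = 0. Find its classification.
Parabolic. (A = 9, B = 6, C = 1 gives B² - 4AC = 0.)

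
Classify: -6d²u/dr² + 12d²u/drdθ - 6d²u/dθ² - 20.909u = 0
Parabolic (discriminant = 0).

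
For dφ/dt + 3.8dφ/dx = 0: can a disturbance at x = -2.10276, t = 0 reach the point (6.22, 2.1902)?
Yes. The characteristic through (6.22, 2.1902) passes through x = -2.10276.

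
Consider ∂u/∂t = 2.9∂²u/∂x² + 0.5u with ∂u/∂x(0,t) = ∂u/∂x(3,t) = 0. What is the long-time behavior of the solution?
As t → ∞, u grows unboundedly. With Neumann BCs the constant mode has diffusion eigenvalue 0, so any r > 0 makes it grow like e^(0.5t); solution grows exponentially.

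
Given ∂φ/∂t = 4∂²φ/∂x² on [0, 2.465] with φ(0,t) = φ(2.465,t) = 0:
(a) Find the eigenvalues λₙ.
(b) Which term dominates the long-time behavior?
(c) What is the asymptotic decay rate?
Eigenvalues: λₙ = 4n²π²/2.465².
First three modes:
  n=1: λ₁ = 4π²/2.465² ≈ 6.497
  n=2: λ₂ = 16π²/2.465² ≈ 25.989 (4× faster decay)
  n=3: λ₃ = 36π²/2.465² ≈ 58.475 (9× faster decay)
As t → ∞, higher modes decay exponentially faster. The n=1 mode dominates: φ ~ c₁ sin(πx/2.465) e^{-λ₁t}.
Decay rate: λ₁ = 4π²/2.465² ≈ 6.497.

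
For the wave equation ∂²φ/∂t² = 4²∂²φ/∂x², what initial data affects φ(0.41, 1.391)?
Domain of dependence: [-5.154, 5.974]. Signals travel at speed 4, so data within |x - 0.41| ≤ 4·1.391 = 5.564 can reach the point.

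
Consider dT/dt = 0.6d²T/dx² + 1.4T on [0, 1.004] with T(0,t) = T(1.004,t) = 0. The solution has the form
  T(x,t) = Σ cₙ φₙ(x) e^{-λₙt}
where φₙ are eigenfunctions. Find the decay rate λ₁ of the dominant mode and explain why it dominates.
Eigenvalues: λₙ = 0.6n²π²/1.004² - 1.4.
First three modes:
  n=1: λ₁ = 0.6π²/1.004² - 1.4 ≈ 4.475
  n=2: λ₂ = 2.4π²/1.004² - 1.4 ≈ 22.099
  n=3: λ₃ = 5.4π²/1.004² - 1.4 ≈ 51.472
Since 0.6π²/1.004² ≈ 5.875 > 1.4, all λₙ > 0.
The n=1 mode decays slowest → dominates as t → ∞.
Asymptotic: T ~ c₁ sin(πx/1.004) e^{-λ₁t} with decay rate λ₁ ≈ 4.475.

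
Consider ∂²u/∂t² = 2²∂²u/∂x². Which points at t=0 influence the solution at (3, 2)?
Domain of dependence: [-1, 7]. Signals travel at speed 2, so data within |x - 3| ≤ 2·2 = 4 can reach the point.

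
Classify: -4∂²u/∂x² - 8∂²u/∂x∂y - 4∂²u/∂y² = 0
Parabolic (discriminant = 0).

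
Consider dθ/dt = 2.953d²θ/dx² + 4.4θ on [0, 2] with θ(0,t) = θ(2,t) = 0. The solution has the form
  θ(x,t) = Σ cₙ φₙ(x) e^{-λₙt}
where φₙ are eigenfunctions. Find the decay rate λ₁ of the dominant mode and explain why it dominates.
Eigenvalues: λₙ = 2.953n²π²/2² - 4.4.
First three modes:
  n=1: λ₁ = 2.953π²/2² - 4.4 ≈ 2.886
  n=2: λ₂ = 11.812π²/2² - 4.4 ≈ 24.745
  n=3: λ₃ = 26.577π²/2² - 4.4 ≈ 61.176
Since 2.953π²/2² ≈ 7.286 > 4.4, all λₙ > 0.
The n=1 mode decays slowest → dominates as t → ∞.
Asymptotic: θ ~ c₁ sin(πx/2) e^{-λ₁t} with decay rate λ₁ ≈ 2.886.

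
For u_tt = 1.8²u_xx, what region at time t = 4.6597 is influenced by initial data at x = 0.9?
Domain of influence: [-7.48746, 9.28746]. Data at x = 0.9 spreads outward at speed 1.8.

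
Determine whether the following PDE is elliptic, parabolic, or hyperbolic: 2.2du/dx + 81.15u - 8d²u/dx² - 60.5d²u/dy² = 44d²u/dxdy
Rewriting in standard form: -8d²u/dx² - 44d²u/dxdy - 60.5d²u/dy² + 2.2du/dx + 81.15u = 0. Coefficients: A = -8, B = -44, C = -60.5. B² - 4AC = 0, which is zero, so the equation is parabolic.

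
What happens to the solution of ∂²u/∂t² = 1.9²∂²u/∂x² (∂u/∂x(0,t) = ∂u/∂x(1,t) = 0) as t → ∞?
u oscillates about a mean that drifts linearly in t (generically unbounded; no decay). There is no damping, so the nonconstant modes persist as standing waves (energy conserved, no decay). But with Neumann conditions at both ends the constant mode has eigenvalue 0: the spatial mean M(t) of u satisfies M'' = 0, so M(t) = M(0) + M'(0)·t. Unless the initial velocity has zero mean (∫u_t(x,0)dx = 0), the solution grows linearly in t (unbounded, though not exponentially); if it does have zero mean, the solution stays bounded and simply oscillates.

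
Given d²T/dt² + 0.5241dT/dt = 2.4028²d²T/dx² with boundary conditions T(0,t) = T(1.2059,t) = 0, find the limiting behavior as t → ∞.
T → 0. Damping (γ=0.5241) dissipates energy; oscillations decay exponentially.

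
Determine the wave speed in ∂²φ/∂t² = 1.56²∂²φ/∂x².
Speed = 1.56. Information travels along characteristics x = x₀ ± 1.56t.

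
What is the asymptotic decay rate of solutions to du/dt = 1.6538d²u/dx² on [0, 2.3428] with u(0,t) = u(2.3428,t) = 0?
Eigenvalues: λₙ = 1.6538n²π²/2.3428².
First three modes:
  n=1: λ₁ = 1.6538π²/2.3428² ≈ 2.974
  n=2: λ₂ = 6.6152π²/2.3428² ≈ 11.895 (4× faster decay)
  n=3: λ₃ = 14.8842π²/2.3428² ≈ 26.764 (9× faster decay)
As t → ∞, higher modes decay exponentially faster. The n=1 mode dominates: u ~ c₁ sin(πx/2.3428) e^{-λ₁t}.
Decay rate: λ₁ = 1.6538π²/2.3428² ≈ 2.974.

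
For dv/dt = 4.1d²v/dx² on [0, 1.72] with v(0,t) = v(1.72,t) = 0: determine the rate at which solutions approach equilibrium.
Eigenvalues: λₙ = 4.1n²π²/1.72².
First three modes:
  n=1: λ₁ = 4.1π²/1.72² ≈ 13.678
  n=2: λ₂ = 16.4π²/1.72² ≈ 54.713 (4× faster decay)
  n=3: λ₃ = 36.9π²/1.72² ≈ 123.103 (9× faster decay)
As t → ∞, higher modes decay exponentially faster. The n=1 mode dominates: v ~ c₁ sin(πx/1.72) e^{-λ₁t}.
Decay rate: λ₁ = 4.1π²/1.72² ≈ 13.678.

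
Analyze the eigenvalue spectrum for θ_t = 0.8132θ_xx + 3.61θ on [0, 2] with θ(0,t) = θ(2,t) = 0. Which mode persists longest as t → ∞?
Eigenvalues: λₙ = 0.8132n²π²/2² - 3.61.
First three modes:
  n=1: λ₁ = 0.8132π²/2² - 3.61 ≈ -1.604
  n=2: λ₂ = 3.2528π²/2² - 3.61 ≈ 4.416
  n=3: λ₃ = 7.3188π²/2² - 3.61 ≈ 14.448
Since 0.8132π²/2² ≈ 2.006 < 3.61, λ₁ < 0.
The n=1 mode grows fastest (−λₙ is largest for n=1) → dominates.
Asymptotic: θ ~ c₁ sin(πx/2) e^{1.604t} (exponential growth at rate −λ₁ ≈ 1.604).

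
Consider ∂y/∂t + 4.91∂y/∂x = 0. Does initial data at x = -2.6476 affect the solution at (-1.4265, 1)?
No. Only data at x = -6.3365 affects (-1.4265, 1). Advection has one-way propagation along characteristics.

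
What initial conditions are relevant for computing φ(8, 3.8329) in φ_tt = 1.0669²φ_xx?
Domain of dependence: [3.91067899, 12.08932101]. Signals travel at speed 1.0669, so data within |x - 8| ≤ 1.0669·3.8329 = 4.08932101 can reach the point.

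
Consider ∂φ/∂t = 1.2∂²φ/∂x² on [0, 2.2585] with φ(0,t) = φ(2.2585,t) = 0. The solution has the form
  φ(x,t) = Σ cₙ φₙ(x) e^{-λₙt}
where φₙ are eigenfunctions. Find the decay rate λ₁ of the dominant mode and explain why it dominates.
Eigenvalues: λₙ = 1.2n²π²/2.2585².
First three modes:
  n=1: λ₁ = 1.2π²/2.2585² ≈ 2.322
  n=2: λ₂ = 4.8π²/2.2585² ≈ 9.288 (4× faster decay)
  n=3: λ₃ = 10.8π²/2.2585² ≈ 20.897 (9× faster decay)
As t → ∞, higher modes decay exponentially faster. The n=1 mode dominates: φ ~ c₁ sin(πx/2.2585) e^{-λ₁t}.
Decay rate: λ₁ = 1.2π²/2.2585² ≈ 2.322.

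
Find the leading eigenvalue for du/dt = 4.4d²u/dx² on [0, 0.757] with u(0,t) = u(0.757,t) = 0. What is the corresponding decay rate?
Eigenvalues: λₙ = 4.4n²π²/0.757².
First three modes:
  n=1: λ₁ = 4.4π²/0.757² ≈ 75.781
  n=2: λ₂ = 17.6π²/0.757² ≈ 303.124 (4× faster decay)
  n=3: λ₃ = 39.6π²/0.757² ≈ 682.03 (9× faster decay)
As t → ∞, higher modes decay exponentially faster. The n=1 mode dominates: u ~ c₁ sin(πx/0.757) e^{-λ₁t}.
Decay rate: λ₁ = 4.4π²/0.757² ≈ 75.781.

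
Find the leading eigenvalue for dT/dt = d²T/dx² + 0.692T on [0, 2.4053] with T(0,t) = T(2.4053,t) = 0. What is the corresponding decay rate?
Eigenvalues: λₙ = n²π²/2.4053² - 0.692.
First three modes:
  n=1: λ₁ = π²/2.4053² - 0.692 ≈ 1.014
  n=2: λ₂ = 4π²/2.4053² - 0.692 ≈ 6.132
  n=3: λ₃ = 9π²/2.4053² - 0.692 ≈ 14.661
Since π²/2.4053² ≈ 1.706 > 0.692, all λₙ > 0.
The n=1 mode decays slowest → dominates as t → ∞.
Asymptotic: T ~ c₁ sin(πx/2.4053) e^{-λ₁t} with decay rate λ₁ ≈ 1.014.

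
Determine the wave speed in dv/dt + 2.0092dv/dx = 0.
Speed = 2.0092. Information travels along x - 2.0092t = const (rightward).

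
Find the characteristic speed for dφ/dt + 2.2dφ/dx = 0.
Speed = 2.2. Information travels along x - 2.2t = const (rightward).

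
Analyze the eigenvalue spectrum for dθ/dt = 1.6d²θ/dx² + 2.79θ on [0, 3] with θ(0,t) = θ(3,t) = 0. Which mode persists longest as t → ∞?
Eigenvalues: λₙ = 1.6n²π²/3² - 2.79.
First three modes:
  n=1: λ₁ = 1.6π²/3² - 2.79 ≈ -1.035
  n=2: λ₂ = 6.4π²/3² - 2.79 ≈ 4.228
  n=3: λ₃ = 14.4π²/3² - 2.79 ≈ 13.001
Since 1.6π²/3² ≈ 1.755 < 2.79, λ₁ < 0.
The n=1 mode grows fastest (−λₙ is largest for n=1) → dominates.
Asymptotic: θ ~ c₁ sin(πx/3) e^{1.035t} (exponential growth at rate −λ₁ ≈ 1.035).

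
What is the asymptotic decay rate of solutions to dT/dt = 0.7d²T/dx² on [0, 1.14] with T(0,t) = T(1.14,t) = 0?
Eigenvalues: λₙ = 0.7n²π²/1.14².
First three modes:
  n=1: λ₁ = 0.7π²/1.14² ≈ 5.316
  n=2: λ₂ = 2.8π²/1.14² ≈ 21.264 (4× faster decay)
  n=3: λ₃ = 6.3π²/1.14² ≈ 47.844 (9× faster decay)
As t → ∞, higher modes decay exponentially faster. The n=1 mode dominates: T ~ c₁ sin(πx/1.14) e^{-λ₁t}.
Decay rate: λ₁ = 0.7π²/1.14² ≈ 5.316.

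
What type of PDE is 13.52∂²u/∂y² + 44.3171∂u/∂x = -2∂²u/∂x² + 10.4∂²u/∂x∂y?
Rewriting in standard form: 2∂²u/∂x² - 10.4∂²u/∂x∂y + 13.52∂²u/∂y² + 44.3171∂u/∂x = 0. With A = 2, B = -10.4, C = 13.52, the discriminant is 0. This is a parabolic PDE.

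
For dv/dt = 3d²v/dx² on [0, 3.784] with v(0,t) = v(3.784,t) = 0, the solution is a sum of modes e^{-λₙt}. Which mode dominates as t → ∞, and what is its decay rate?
Eigenvalues: λₙ = 3n²π²/3.784².
First three modes:
  n=1: λ₁ = 3π²/3.784² ≈ 2.068
  n=2: λ₂ = 12π²/3.784² ≈ 8.271 (4× faster decay)
  n=3: λ₃ = 27π²/3.784² ≈ 18.611 (9× faster decay)
As t → ∞, higher modes decay exponentially faster. The n=1 mode dominates: v ~ c₁ sin(πx/3.784) e^{-λ₁t}.
Decay rate: λ₁ = 3π²/3.784² ≈ 2.068.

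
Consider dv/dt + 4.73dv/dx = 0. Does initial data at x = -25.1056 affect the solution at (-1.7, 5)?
No. Only data at x = -25.35 affects (-1.7, 5). Advection has one-way propagation along characteristics.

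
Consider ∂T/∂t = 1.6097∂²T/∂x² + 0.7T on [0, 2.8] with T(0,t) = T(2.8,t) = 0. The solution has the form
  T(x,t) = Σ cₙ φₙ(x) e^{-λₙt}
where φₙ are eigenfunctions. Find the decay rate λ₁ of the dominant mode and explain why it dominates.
Eigenvalues: λₙ = 1.6097n²π²/2.8² - 0.7.
First three modes:
  n=1: λ₁ = 1.6097π²/2.8² - 0.7 ≈ 1.326
  n=2: λ₂ = 6.4388π²/2.8² - 0.7 ≈ 7.406
  n=3: λ₃ = 14.4873π²/2.8² - 0.7 ≈ 17.538
Since 1.6097π²/2.8² ≈ 2.026 > 0.7, all λₙ > 0.
The n=1 mode decays slowest → dominates as t → ∞.
Asymptotic: T ~ c₁ sin(πx/2.8) e^{-λ₁t} with decay rate λ₁ ≈ 1.326.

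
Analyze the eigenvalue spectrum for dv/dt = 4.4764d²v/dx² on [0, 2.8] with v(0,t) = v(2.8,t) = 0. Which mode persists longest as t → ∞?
Eigenvalues: λₙ = 4.4764n²π²/2.8².
First three modes:
  n=1: λ₁ = 4.4764π²/2.8² ≈ 5.635
  n=2: λ₂ = 17.9056π²/2.8² ≈ 22.541 (4× faster decay)
  n=3: λ₃ = 40.2876π²/2.8² ≈ 50.717 (9× faster decay)
As t → ∞, higher modes decay exponentially faster. The n=1 mode dominates: v ~ c₁ sin(πx/2.8) e^{-λ₁t}.
Decay rate: λ₁ = 4.4764π²/2.8² ≈ 5.635.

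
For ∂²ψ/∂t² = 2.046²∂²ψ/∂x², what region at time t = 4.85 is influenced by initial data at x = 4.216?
Domain of influence: [-5.7071, 14.1391]. Data at x = 4.216 spreads outward at speed 2.046.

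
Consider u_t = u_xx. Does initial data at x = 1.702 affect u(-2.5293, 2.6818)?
Yes, for any finite x. The heat equation has infinite propagation speed, so all initial data affects all points at any t > 0.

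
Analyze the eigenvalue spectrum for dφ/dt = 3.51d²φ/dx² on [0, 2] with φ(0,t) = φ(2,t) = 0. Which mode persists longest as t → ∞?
Eigenvalues: λₙ = 3.51n²π²/2².
First three modes:
  n=1: λ₁ = 3.51π²/2² ≈ 8.661
  n=2: λ₂ = 14.04π²/2² ≈ 34.642 (4× faster decay)
  n=3: λ₃ = 31.59π²/2² ≈ 77.945 (9× faster decay)
As t → ∞, higher modes decay exponentially faster. The n=1 mode dominates: φ ~ c₁ sin(πx/2) e^{-λ₁t}.
Decay rate: λ₁ = 3.51π²/2² ≈ 8.661.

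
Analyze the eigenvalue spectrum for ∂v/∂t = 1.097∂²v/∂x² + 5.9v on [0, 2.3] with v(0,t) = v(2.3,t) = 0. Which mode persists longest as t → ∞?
Eigenvalues: λₙ = 1.097n²π²/2.3² - 5.9.
First three modes:
  n=1: λ₁ = 1.097π²/2.3² - 5.9 ≈ -3.853
  n=2: λ₂ = 4.388π²/2.3² - 5.9 ≈ 2.287
  n=3: λ₃ = 9.873π²/2.3² - 5.9 ≈ 12.52
Since 1.097π²/2.3² ≈ 2.047 < 5.9, λ₁ < 0.
The n=1 mode grows fastest (−λₙ is largest for n=1) → dominates.
Asymptotic: v ~ c₁ sin(πx/2.3) e^{3.853t} (exponential growth at rate −λ₁ ≈ 3.853).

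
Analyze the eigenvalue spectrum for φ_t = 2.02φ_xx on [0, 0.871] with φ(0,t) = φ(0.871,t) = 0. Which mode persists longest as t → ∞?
Eigenvalues: λₙ = 2.02n²π²/0.871².
First three modes:
  n=1: λ₁ = 2.02π²/0.871² ≈ 26.279
  n=2: λ₂ = 8.08π²/0.871² ≈ 105.117 (4× faster decay)
  n=3: λ₃ = 18.18π²/0.871² ≈ 236.514 (9× faster decay)
As t → ∞, higher modes decay exponentially faster. The n=1 mode dominates: φ ~ c₁ sin(πx/0.871) e^{-λ₁t}.
Decay rate: λ₁ = 2.02π²/0.871² ≈ 26.279.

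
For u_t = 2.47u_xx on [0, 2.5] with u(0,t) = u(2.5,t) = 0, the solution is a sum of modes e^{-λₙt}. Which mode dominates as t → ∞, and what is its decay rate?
Eigenvalues: λₙ = 2.47n²π²/2.5².
First three modes:
  n=1: λ₁ = 2.47π²/2.5² ≈ 3.9
  n=2: λ₂ = 9.88π²/2.5² ≈ 15.602 (4× faster decay)
  n=3: λ₃ = 22.23π²/2.5² ≈ 35.104 (9× faster decay)
As t → ∞, higher modes decay exponentially faster. The n=1 mode dominates: u ~ c₁ sin(πx/2.5) e^{-λ₁t}.
Decay rate: λ₁ = 2.47π²/2.5² ≈ 3.9.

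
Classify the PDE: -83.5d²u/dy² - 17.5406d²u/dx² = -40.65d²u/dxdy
Rewriting in standard form: -17.5406d²u/dx² + 40.65d²u/dxdy - 83.5d²u/dy² = 0. A = -17.5406, B = 40.65, C = -83.5. Discriminant B² - 4AC = -4206.1379. Since -4206.1379 < 0, elliptic.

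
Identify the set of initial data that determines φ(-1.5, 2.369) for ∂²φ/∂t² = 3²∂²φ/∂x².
Domain of dependence: [-8.607, 5.607]. Signals travel at speed 3, so data within |x - -1.5| ≤ 3·2.369 = 7.107 can reach the point.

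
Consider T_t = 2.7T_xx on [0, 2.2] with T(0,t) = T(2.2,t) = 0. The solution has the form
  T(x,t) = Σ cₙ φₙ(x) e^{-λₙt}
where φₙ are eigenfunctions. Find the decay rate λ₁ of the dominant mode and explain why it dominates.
Eigenvalues: λₙ = 2.7n²π²/2.2².
First three modes:
  n=1: λ₁ = 2.7π²/2.2² ≈ 5.506
  n=2: λ₂ = 10.8π²/2.2² ≈ 22.023 (4× faster decay)
  n=3: λ₃ = 24.3π²/2.2² ≈ 49.552 (9× faster decay)
As t → ∞, higher modes decay exponentially faster. The n=1 mode dominates: T ~ c₁ sin(πx/2.2) e^{-λ₁t}.
Decay rate: λ₁ = 2.7π²/2.2² ≈ 5.506.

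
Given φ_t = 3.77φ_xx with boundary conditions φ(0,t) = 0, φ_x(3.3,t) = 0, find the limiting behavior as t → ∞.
φ → 0. Heat escapes through the Dirichlet boundary.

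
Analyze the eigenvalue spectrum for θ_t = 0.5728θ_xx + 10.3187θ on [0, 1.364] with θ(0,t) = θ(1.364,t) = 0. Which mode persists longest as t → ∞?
Eigenvalues: λₙ = 0.5728n²π²/1.364² - 10.3187.
First three modes:
  n=1: λ₁ = 0.5728π²/1.364² - 10.3187 ≈ -7.28
  n=2: λ₂ = 2.2912π²/1.364² - 10.3187 ≈ 1.836
  n=3: λ₃ = 5.1552π²/1.364² - 10.3187 ≈ 17.029
Since 0.5728π²/1.364² ≈ 3.039 < 10.3187, λ₁ < 0.
The n=1 mode grows fastest (−λₙ is largest for n=1) → dominates.
Asymptotic: θ ~ c₁ sin(πx/1.364) e^{7.28t} (exponential growth at rate −λ₁ ≈ 7.28).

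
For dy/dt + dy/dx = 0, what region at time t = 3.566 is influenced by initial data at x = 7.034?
At x = 10.6. The characteristic carries data from (7.034, 0) to (10.6, 3.566).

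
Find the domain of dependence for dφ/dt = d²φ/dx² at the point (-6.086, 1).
The entire real line. The heat equation has infinite propagation speed: any initial disturbance instantly affects all points (though exponentially small far away).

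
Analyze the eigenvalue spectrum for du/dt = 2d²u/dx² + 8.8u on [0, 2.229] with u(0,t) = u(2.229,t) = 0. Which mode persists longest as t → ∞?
Eigenvalues: λₙ = 2n²π²/2.229² - 8.8.
First three modes:
  n=1: λ₁ = 2π²/2.229² - 8.8 ≈ -4.827
  n=2: λ₂ = 8π²/2.229² - 8.8 ≈ 7.092
  n=3: λ₃ = 18π²/2.229² - 8.8 ≈ 26.956
Since 2π²/2.229² ≈ 3.973 < 8.8, λ₁ < 0.
The n=1 mode grows fastest (−λₙ is largest for n=1) → dominates.
Asymptotic: u ~ c₁ sin(πx/2.229) e^{4.827t} (exponential growth at rate −λ₁ ≈ 4.827).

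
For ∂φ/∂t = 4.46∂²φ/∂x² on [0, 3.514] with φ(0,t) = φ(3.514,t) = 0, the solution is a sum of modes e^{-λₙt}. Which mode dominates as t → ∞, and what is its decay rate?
Eigenvalues: λₙ = 4.46n²π²/3.514².
First three modes:
  n=1: λ₁ = 4.46π²/3.514² ≈ 3.565
  n=2: λ₂ = 17.84π²/3.514² ≈ 14.259 (4× faster decay)
  n=3: λ₃ = 40.14π²/3.514² ≈ 32.083 (9× faster decay)
As t → ∞, higher modes decay exponentially faster. The n=1 mode dominates: φ ~ c₁ sin(πx/3.514) e^{-λ₁t}.
Decay rate: λ₁ = 4.46π²/3.514² ≈ 3.565.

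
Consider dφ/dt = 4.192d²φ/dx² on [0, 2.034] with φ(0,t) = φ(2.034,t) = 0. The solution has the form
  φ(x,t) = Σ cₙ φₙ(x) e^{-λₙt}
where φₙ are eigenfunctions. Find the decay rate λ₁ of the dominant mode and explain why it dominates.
Eigenvalues: λₙ = 4.192n²π²/2.034².
First three modes:
  n=1: λ₁ = 4.192π²/2.034² ≈ 10
  n=2: λ₂ = 16.768π²/2.034² ≈ 40.002 (4× faster decay)
  n=3: λ₃ = 37.728π²/2.034² ≈ 90.004 (9× faster decay)
As t → ∞, higher modes decay exponentially faster. The n=1 mode dominates: φ ~ c₁ sin(πx/2.034) e^{-λ₁t}.
Decay rate: λ₁ = 4.192π²/2.034² ≈ 10.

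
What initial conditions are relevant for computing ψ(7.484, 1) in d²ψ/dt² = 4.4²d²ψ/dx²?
Domain of dependence: [3.084, 11.884]. Signals travel at speed 4.4, so data within |x - 7.484| ≤ 4.4·1 = 4.4 can reach the point.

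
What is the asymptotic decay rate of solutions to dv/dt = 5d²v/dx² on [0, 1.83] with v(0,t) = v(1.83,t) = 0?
Eigenvalues: λₙ = 5n²π²/1.83².
First three modes:
  n=1: λ₁ = 5π²/1.83² ≈ 14.736
  n=2: λ₂ = 20π²/1.83² ≈ 58.942 (4× faster decay)
  n=3: λ₃ = 45π²/1.83² ≈ 132.62 (9× faster decay)
As t → ∞, higher modes decay exponentially faster. The n=1 mode dominates: v ~ c₁ sin(πx/1.83) e^{-λ₁t}.
Decay rate: λ₁ = 5π²/1.83² ≈ 14.736.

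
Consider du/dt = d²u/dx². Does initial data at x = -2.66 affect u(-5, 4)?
Yes, for any finite x. The heat equation has infinite propagation speed, so all initial data affects all points at any t > 0.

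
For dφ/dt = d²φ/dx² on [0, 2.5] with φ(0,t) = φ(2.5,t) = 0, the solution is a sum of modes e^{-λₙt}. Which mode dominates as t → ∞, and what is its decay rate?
Eigenvalues: λₙ = n²π²/2.5².
First three modes:
  n=1: λ₁ = π²/2.5² ≈ 1.579
  n=2: λ₂ = 4π²/2.5² ≈ 6.317 (4× faster decay)
  n=3: λ₃ = 9π²/2.5² ≈ 14.212 (9× faster decay)
As t → ∞, higher modes decay exponentially faster. The n=1 mode dominates: φ ~ c₁ sin(πx/2.5) e^{-λ₁t}.
Decay rate: λ₁ = π²/2.5² ≈ 1.579.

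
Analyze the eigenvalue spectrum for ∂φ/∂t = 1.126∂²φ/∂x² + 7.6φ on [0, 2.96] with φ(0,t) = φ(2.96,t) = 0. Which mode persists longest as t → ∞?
Eigenvalues: λₙ = 1.126n²π²/2.96² - 7.6.
First three modes:
  n=1: λ₁ = 1.126π²/2.96² - 7.6 ≈ -6.332
  n=2: λ₂ = 4.504π²/2.96² - 7.6 ≈ -2.526
  n=3: λ₃ = 10.134π²/2.96² - 7.6 ≈ 3.816
Since 1.126π²/2.96² ≈ 1.268 < 7.6, λ₁ < 0.
The n=1 mode grows fastest (−λₙ is largest for n=1) → dominates.
Asymptotic: φ ~ c₁ sin(πx/2.96) e^{6.332t} (exponential growth at rate −λ₁ ≈ 6.332).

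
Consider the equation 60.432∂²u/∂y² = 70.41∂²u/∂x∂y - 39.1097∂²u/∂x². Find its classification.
Rewriting in standard form: 39.1097∂²u/∂x² - 70.41∂²u/∂x∂y + 60.432∂²u/∂y² = 0. Elliptic. (A = 39.1097, B = -70.41, C = 60.432 gives B² - 4AC = -4496.3414616.)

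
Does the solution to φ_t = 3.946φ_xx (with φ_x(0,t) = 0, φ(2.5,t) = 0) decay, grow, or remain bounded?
φ → 0. Heat escapes through the Dirichlet boundary.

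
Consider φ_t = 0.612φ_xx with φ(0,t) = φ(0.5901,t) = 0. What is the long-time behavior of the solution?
As t → ∞, φ → 0. Heat diffuses out through both boundaries.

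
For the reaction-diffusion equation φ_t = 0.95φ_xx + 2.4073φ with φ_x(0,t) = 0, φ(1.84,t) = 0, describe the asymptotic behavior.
φ grows unboundedly. Reaction dominates diffusion (r=2.4073 > κπ²/(4L²)≈0.69); solution grows exponentially.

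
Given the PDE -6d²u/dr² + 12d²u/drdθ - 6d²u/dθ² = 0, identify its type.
The second-order coefficients are A = -6, B = 12, C = -6. Since B² - 4AC = 0 = 0, this is a parabolic PDE.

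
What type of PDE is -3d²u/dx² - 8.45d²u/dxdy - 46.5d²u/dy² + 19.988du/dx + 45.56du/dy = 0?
With A = -3, B = -8.45, C = -46.5, the discriminant is -486.5975. This is an elliptic PDE.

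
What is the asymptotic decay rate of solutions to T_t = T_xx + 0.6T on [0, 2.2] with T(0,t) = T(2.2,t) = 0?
Eigenvalues: λₙ = n²π²/2.2² - 0.6.
First three modes:
  n=1: λ₁ = π²/2.2² - 0.6 ≈ 1.439
  n=2: λ₂ = 4π²/2.2² - 0.6 ≈ 7.557
  n=3: λ₃ = 9π²/2.2² - 0.6 ≈ 17.753
Since π²/2.2² ≈ 2.039 > 0.6, all λₙ > 0.
The n=1 mode decays slowest → dominates as t → ∞.
Asymptotic: T ~ c₁ sin(πx/2.2) e^{-λ₁t} with decay rate λ₁ ≈ 1.439.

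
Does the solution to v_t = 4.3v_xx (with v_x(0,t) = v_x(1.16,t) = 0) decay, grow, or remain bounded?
v → constant (steady state). Heat is conserved (no flux at boundaries); solution approaches the spatial average.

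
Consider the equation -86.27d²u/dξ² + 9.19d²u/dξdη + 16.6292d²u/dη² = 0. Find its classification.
Hyperbolic. (A = -86.27, B = 9.19, C = 16.6292 gives B² - 4AC = 5822.860436.)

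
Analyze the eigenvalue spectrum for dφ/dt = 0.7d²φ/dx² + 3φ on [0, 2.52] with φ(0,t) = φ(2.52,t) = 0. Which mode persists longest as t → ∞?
Eigenvalues: λₙ = 0.7n²π²/2.52² - 3.
First three modes:
  n=1: λ₁ = 0.7π²/2.52² - 3 ≈ -1.912
  n=2: λ₂ = 2.8π²/2.52² - 3 ≈ 1.352
  n=3: λ₃ = 6.3π²/2.52² - 3 ≈ 6.791
Since 0.7π²/2.52² ≈ 1.088 < 3, λ₁ < 0.
The n=1 mode grows fastest (−λₙ is largest for n=1) → dominates.
Asymptotic: φ ~ c₁ sin(πx/2.52) e^{1.912t} (exponential growth at rate −λ₁ ≈ 1.912).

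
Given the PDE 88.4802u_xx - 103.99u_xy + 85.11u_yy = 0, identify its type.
The second-order coefficients are A = 88.4802, B = -103.99, C = 85.11. Since B² - 4AC = -19308.279188 < 0, this is an elliptic PDE.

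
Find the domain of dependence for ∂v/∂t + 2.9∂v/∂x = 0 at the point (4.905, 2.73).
A single point: x = -3.012. The characteristic through (4.905, 2.73) is x - 2.9t = const, so x = 4.905 - 2.9·2.73 = -3.012.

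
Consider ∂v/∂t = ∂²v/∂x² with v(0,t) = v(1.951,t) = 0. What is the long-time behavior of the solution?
As t → ∞, v → 0. Heat diffuses out through both boundaries.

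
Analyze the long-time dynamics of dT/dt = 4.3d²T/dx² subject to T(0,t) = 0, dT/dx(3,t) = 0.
Long-time behavior: T → 0. Heat escapes through the Dirichlet boundary.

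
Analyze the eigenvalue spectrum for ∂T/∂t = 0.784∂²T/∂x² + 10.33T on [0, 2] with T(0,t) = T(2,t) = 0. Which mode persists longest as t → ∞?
Eigenvalues: λₙ = 0.784n²π²/2² - 10.33.
First three modes:
  n=1: λ₁ = 0.784π²/2² - 10.33 ≈ -8.396
  n=2: λ₂ = 3.136π²/2² - 10.33 ≈ -2.592
  n=3: λ₃ = 7.056π²/2² - 10.33 ≈ 7.08
Since 0.784π²/2² ≈ 1.934 < 10.33, λ₁ < 0.
The n=1 mode grows fastest (−λₙ is largest for n=1) → dominates.
Asymptotic: T ~ c₁ sin(πx/2) e^{8.396t} (exponential growth at rate −λ₁ ≈ 8.396).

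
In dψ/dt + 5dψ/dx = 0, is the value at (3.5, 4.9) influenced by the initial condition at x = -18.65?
No. Only data at x = -21 affects (3.5, 4.9). Advection has one-way propagation along characteristics.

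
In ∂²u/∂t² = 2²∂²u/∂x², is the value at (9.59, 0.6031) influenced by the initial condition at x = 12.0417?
No. The domain of dependence is [8.3838, 10.7962], and 12.0417 is outside this interval.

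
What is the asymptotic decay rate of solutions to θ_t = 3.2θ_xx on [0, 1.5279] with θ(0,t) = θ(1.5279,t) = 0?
Eigenvalues: λₙ = 3.2n²π²/1.5279².
First three modes:
  n=1: λ₁ = 3.2π²/1.5279² ≈ 13.529
  n=2: λ₂ = 12.8π²/1.5279² ≈ 54.115 (4× faster decay)
  n=3: λ₃ = 28.8π²/1.5279² ≈ 121.759 (9× faster decay)
As t → ∞, higher modes decay exponentially faster. The n=1 mode dominates: θ ~ c₁ sin(πx/1.5279) e^{-λ₁t}.
Decay rate: λ₁ = 3.2π²/1.5279² ≈ 13.529.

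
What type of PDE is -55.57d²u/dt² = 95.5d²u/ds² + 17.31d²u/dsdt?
Rewriting in standard form: -95.5d²u/ds² - 17.31d²u/dsdt - 55.57d²u/dt² = 0. With A = -95.5, B = -17.31, C = -55.57, the discriminant is -20928.1039. This is an elliptic PDE.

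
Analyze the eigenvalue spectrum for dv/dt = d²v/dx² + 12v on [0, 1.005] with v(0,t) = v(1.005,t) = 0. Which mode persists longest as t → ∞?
Eigenvalues: λₙ = n²π²/1.005² - 12.
First three modes:
  n=1: λ₁ = π²/1.005² - 12 ≈ -2.228
  n=2: λ₂ = 4π²/1.005² - 12 ≈ 27.087
  n=3: λ₃ = 9π²/1.005² - 12 ≈ 75.945
Since π²/1.005² ≈ 9.772 < 12, λ₁ < 0.
The n=1 mode grows fastest (−λₙ is largest for n=1) → dominates.
Asymptotic: v ~ c₁ sin(πx/1.005) e^{2.228t} (exponential growth at rate −λ₁ ≈ 2.228).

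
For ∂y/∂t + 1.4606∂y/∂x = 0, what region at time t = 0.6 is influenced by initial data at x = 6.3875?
At x = 7.26386. The characteristic carries data from (6.3875, 0) to (7.26386, 0.6).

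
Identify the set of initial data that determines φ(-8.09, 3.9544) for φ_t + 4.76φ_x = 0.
A single point: x = -26.912944. The characteristic through (-8.09, 3.9544) is x - 4.76t = const, so x = -8.09 - 4.76·3.9544 = -26.912944.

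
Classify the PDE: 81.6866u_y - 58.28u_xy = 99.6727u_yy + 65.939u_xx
Rewriting in standard form: -65.939u_xx - 58.28u_xy - 99.6727u_yy + 81.6866u_y = 0. A = -65.939, B = -58.28, C = -99.6727. Discriminant B² - 4AC = -22892.7142612. Since -22892.7142612 < 0, elliptic.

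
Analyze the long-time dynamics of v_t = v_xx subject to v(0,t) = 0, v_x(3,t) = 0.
Long-time behavior: v → 0. Heat escapes through the Dirichlet boundary.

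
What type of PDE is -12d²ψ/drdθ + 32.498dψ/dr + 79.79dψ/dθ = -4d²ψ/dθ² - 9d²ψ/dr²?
Rewriting in standard form: 9d²ψ/dr² - 12d²ψ/drdθ + 4d²ψ/dθ² + 32.498dψ/dr + 79.79dψ/dθ = 0. With A = 9, B = -12, C = 4, the discriminant is 0. This is a parabolic PDE.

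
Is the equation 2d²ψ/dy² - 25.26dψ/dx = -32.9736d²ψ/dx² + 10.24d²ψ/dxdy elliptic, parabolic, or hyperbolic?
Rewriting in standard form: 32.9736d²ψ/dx² - 10.24d²ψ/dxdy + 2d²ψ/dy² - 25.26dψ/dx = 0. Computing B² - 4AC with A = 32.9736, B = -10.24, C = 2: discriminant = -158.9312 (negative). Answer: elliptic.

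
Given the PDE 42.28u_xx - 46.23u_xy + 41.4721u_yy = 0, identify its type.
The second-order coefficients are A = 42.28, B = -46.23, C = 41.4721. Since B² - 4AC = -4876.548652 < 0, this is an elliptic PDE.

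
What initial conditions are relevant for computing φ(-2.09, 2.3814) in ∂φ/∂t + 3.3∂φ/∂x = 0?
A single point: x = -9.94862. The characteristic through (-2.09, 2.3814) is x - 3.3t = const, so x = -2.09 - 3.3·2.3814 = -9.94862.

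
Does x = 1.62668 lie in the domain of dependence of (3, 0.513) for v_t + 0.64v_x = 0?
No. Only data at x = 2.67168 affects (3, 0.513). Advection has one-way propagation along characteristics.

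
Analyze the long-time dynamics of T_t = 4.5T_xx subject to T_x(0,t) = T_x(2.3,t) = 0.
Long-time behavior: T → constant (steady state). Heat is conserved (no flux at boundaries); solution approaches the spatial average.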